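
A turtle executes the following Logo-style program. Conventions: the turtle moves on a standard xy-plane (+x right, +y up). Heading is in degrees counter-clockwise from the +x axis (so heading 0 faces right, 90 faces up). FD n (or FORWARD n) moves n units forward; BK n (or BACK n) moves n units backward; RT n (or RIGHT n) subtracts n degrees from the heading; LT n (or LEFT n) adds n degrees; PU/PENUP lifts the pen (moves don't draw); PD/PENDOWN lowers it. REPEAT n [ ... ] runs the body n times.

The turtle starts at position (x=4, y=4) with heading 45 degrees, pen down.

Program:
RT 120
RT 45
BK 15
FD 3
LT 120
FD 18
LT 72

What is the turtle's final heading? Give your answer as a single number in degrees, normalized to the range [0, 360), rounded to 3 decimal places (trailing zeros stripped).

Answer: 72

Derivation:
Executing turtle program step by step:
Start: pos=(4,4), heading=45, pen down
RT 120: heading 45 -> 285
RT 45: heading 285 -> 240
BK 15: (4,4) -> (11.5,16.99) [heading=240, draw]
FD 3: (11.5,16.99) -> (10,14.392) [heading=240, draw]
LT 120: heading 240 -> 0
FD 18: (10,14.392) -> (28,14.392) [heading=0, draw]
LT 72: heading 0 -> 72
Final: pos=(28,14.392), heading=72, 3 segment(s) drawn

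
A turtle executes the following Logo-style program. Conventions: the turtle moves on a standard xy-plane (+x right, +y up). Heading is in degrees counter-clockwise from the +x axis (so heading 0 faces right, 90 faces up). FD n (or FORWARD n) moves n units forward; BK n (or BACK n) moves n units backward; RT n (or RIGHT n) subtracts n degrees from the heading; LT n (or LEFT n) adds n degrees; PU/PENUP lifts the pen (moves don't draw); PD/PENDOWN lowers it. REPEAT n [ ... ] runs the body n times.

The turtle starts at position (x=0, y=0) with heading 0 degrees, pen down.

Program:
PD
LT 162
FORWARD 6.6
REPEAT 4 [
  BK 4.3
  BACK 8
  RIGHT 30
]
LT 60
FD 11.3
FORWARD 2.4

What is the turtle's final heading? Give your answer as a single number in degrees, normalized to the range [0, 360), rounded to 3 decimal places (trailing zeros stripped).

Executing turtle program step by step:
Start: pos=(0,0), heading=0, pen down
PD: pen down
LT 162: heading 0 -> 162
FD 6.6: (0,0) -> (-6.277,2.04) [heading=162, draw]
REPEAT 4 [
  -- iteration 1/4 --
  BK 4.3: (-6.277,2.04) -> (-2.187,0.711) [heading=162, draw]
  BK 8: (-2.187,0.711) -> (5.421,-1.761) [heading=162, draw]
  RT 30: heading 162 -> 132
  -- iteration 2/4 --
  BK 4.3: (5.421,-1.761) -> (8.298,-4.957) [heading=132, draw]
  BK 8: (8.298,-4.957) -> (13.651,-10.902) [heading=132, draw]
  RT 30: heading 132 -> 102
  -- iteration 3/4 --
  BK 4.3: (13.651,-10.902) -> (14.545,-15.108) [heading=102, draw]
  BK 8: (14.545,-15.108) -> (16.209,-22.933) [heading=102, draw]
  RT 30: heading 102 -> 72
  -- iteration 4/4 --
  BK 4.3: (16.209,-22.933) -> (14.88,-27.023) [heading=72, draw]
  BK 8: (14.88,-27.023) -> (12.408,-34.631) [heading=72, draw]
  RT 30: heading 72 -> 42
]
LT 60: heading 42 -> 102
FD 11.3: (12.408,-34.631) -> (10.058,-23.578) [heading=102, draw]
FD 2.4: (10.058,-23.578) -> (9.559,-21.231) [heading=102, draw]
Final: pos=(9.559,-21.231), heading=102, 11 segment(s) drawn

Answer: 102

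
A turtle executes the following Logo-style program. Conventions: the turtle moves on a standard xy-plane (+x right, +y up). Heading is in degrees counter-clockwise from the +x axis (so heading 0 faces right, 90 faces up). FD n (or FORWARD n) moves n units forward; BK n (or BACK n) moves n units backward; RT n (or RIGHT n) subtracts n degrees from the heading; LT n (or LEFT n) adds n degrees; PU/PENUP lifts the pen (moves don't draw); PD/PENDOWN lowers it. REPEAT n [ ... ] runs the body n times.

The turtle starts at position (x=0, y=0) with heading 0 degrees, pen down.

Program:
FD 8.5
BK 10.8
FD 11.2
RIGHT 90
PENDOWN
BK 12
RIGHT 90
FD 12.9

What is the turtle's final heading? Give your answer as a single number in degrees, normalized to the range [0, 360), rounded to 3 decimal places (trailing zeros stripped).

Answer: 180

Derivation:
Executing turtle program step by step:
Start: pos=(0,0), heading=0, pen down
FD 8.5: (0,0) -> (8.5,0) [heading=0, draw]
BK 10.8: (8.5,0) -> (-2.3,0) [heading=0, draw]
FD 11.2: (-2.3,0) -> (8.9,0) [heading=0, draw]
RT 90: heading 0 -> 270
PD: pen down
BK 12: (8.9,0) -> (8.9,12) [heading=270, draw]
RT 90: heading 270 -> 180
FD 12.9: (8.9,12) -> (-4,12) [heading=180, draw]
Final: pos=(-4,12), heading=180, 5 segment(s) drawn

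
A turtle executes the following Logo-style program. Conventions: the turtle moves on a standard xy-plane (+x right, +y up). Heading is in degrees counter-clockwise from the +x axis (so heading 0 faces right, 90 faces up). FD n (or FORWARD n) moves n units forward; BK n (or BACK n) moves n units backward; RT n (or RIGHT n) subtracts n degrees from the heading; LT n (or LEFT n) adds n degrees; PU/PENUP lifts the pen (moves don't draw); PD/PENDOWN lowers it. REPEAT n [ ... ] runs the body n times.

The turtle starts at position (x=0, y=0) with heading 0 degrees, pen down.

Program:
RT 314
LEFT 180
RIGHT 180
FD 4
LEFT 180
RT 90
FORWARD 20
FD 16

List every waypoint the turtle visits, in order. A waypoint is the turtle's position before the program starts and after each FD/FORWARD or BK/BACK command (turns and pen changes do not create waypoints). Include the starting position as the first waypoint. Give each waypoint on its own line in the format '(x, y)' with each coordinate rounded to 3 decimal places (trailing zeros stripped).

Executing turtle program step by step:
Start: pos=(0,0), heading=0, pen down
RT 314: heading 0 -> 46
LT 180: heading 46 -> 226
RT 180: heading 226 -> 46
FD 4: (0,0) -> (2.779,2.877) [heading=46, draw]
LT 180: heading 46 -> 226
RT 90: heading 226 -> 136
FD 20: (2.779,2.877) -> (-11.608,16.771) [heading=136, draw]
FD 16: (-11.608,16.771) -> (-23.118,27.885) [heading=136, draw]
Final: pos=(-23.118,27.885), heading=136, 3 segment(s) drawn
Waypoints (4 total):
(0, 0)
(2.779, 2.877)
(-11.608, 16.771)
(-23.118, 27.885)

Answer: (0, 0)
(2.779, 2.877)
(-11.608, 16.771)
(-23.118, 27.885)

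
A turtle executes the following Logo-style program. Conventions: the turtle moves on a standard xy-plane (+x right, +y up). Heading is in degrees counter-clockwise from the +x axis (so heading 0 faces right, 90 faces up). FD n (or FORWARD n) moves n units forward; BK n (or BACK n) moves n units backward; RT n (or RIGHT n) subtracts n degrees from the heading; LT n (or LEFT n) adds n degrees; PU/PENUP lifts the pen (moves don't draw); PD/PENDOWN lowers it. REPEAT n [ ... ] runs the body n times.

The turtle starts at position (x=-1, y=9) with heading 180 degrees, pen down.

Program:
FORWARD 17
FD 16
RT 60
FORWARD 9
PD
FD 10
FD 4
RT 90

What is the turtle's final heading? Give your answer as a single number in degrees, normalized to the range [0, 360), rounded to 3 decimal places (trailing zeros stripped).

Answer: 30

Derivation:
Executing turtle program step by step:
Start: pos=(-1,9), heading=180, pen down
FD 17: (-1,9) -> (-18,9) [heading=180, draw]
FD 16: (-18,9) -> (-34,9) [heading=180, draw]
RT 60: heading 180 -> 120
FD 9: (-34,9) -> (-38.5,16.794) [heading=120, draw]
PD: pen down
FD 10: (-38.5,16.794) -> (-43.5,25.454) [heading=120, draw]
FD 4: (-43.5,25.454) -> (-45.5,28.919) [heading=120, draw]
RT 90: heading 120 -> 30
Final: pos=(-45.5,28.919), heading=30, 5 segment(s) drawn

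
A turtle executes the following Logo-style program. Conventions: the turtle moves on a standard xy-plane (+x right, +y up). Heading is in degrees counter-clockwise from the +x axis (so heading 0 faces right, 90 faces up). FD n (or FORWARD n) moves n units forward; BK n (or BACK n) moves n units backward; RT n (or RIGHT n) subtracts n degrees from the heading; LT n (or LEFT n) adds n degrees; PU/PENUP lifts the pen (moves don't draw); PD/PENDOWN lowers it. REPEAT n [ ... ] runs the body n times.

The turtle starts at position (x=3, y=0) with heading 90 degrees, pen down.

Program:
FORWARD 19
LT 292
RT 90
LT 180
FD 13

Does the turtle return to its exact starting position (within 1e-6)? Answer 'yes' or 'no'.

Answer: no

Derivation:
Executing turtle program step by step:
Start: pos=(3,0), heading=90, pen down
FD 19: (3,0) -> (3,19) [heading=90, draw]
LT 292: heading 90 -> 22
RT 90: heading 22 -> 292
LT 180: heading 292 -> 112
FD 13: (3,19) -> (-1.87,31.053) [heading=112, draw]
Final: pos=(-1.87,31.053), heading=112, 2 segment(s) drawn

Start position: (3, 0)
Final position: (-1.87, 31.053)
Distance = 31.433; >= 1e-6 -> NOT closed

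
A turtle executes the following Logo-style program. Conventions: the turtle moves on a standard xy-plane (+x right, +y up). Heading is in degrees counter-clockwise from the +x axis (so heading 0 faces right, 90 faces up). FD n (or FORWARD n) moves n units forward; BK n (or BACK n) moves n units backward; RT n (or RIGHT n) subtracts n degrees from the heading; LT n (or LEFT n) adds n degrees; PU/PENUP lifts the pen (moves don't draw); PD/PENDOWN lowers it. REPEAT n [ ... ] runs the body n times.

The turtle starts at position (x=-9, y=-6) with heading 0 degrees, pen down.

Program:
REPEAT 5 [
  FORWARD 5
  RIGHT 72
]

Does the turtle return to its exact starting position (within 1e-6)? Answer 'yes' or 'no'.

Executing turtle program step by step:
Start: pos=(-9,-6), heading=0, pen down
REPEAT 5 [
  -- iteration 1/5 --
  FD 5: (-9,-6) -> (-4,-6) [heading=0, draw]
  RT 72: heading 0 -> 288
  -- iteration 2/5 --
  FD 5: (-4,-6) -> (-2.455,-10.755) [heading=288, draw]
  RT 72: heading 288 -> 216
  -- iteration 3/5 --
  FD 5: (-2.455,-10.755) -> (-6.5,-13.694) [heading=216, draw]
  RT 72: heading 216 -> 144
  -- iteration 4/5 --
  FD 5: (-6.5,-13.694) -> (-10.545,-10.755) [heading=144, draw]
  RT 72: heading 144 -> 72
  -- iteration 5/5 --
  FD 5: (-10.545,-10.755) -> (-9,-6) [heading=72, draw]
  RT 72: heading 72 -> 0
]
Final: pos=(-9,-6), heading=0, 5 segment(s) drawn

Start position: (-9, -6)
Final position: (-9, -6)
Distance = 0; < 1e-6 -> CLOSED

Answer: yes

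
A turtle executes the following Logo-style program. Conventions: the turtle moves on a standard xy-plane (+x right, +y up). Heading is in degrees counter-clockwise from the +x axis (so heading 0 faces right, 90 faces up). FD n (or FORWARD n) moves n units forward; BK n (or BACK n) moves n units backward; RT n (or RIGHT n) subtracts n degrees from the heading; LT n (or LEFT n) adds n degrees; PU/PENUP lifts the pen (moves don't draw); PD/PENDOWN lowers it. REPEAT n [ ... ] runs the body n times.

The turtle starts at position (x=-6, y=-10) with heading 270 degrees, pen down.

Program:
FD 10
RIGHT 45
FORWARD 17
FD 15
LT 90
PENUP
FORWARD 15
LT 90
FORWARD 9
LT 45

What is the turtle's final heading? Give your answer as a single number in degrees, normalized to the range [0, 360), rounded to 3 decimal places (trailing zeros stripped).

Answer: 90

Derivation:
Executing turtle program step by step:
Start: pos=(-6,-10), heading=270, pen down
FD 10: (-6,-10) -> (-6,-20) [heading=270, draw]
RT 45: heading 270 -> 225
FD 17: (-6,-20) -> (-18.021,-32.021) [heading=225, draw]
FD 15: (-18.021,-32.021) -> (-28.627,-42.627) [heading=225, draw]
LT 90: heading 225 -> 315
PU: pen up
FD 15: (-28.627,-42.627) -> (-18.021,-53.234) [heading=315, move]
LT 90: heading 315 -> 45
FD 9: (-18.021,-53.234) -> (-11.657,-46.87) [heading=45, move]
LT 45: heading 45 -> 90
Final: pos=(-11.657,-46.87), heading=90, 3 segment(s) drawn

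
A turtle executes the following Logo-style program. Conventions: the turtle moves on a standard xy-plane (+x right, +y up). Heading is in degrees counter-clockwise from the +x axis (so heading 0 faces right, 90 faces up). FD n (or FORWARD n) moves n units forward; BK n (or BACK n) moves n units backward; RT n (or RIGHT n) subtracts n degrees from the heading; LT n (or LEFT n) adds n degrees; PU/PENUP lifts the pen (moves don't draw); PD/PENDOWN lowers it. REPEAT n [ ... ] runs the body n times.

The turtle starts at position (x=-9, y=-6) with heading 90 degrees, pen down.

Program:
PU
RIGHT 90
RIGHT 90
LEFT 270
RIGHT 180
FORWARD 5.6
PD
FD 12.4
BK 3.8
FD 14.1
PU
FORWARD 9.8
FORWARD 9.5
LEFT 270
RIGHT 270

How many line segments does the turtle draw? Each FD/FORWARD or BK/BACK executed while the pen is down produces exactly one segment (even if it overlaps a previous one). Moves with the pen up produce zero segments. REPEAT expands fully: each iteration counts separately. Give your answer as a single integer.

Answer: 3

Derivation:
Executing turtle program step by step:
Start: pos=(-9,-6), heading=90, pen down
PU: pen up
RT 90: heading 90 -> 0
RT 90: heading 0 -> 270
LT 270: heading 270 -> 180
RT 180: heading 180 -> 0
FD 5.6: (-9,-6) -> (-3.4,-6) [heading=0, move]
PD: pen down
FD 12.4: (-3.4,-6) -> (9,-6) [heading=0, draw]
BK 3.8: (9,-6) -> (5.2,-6) [heading=0, draw]
FD 14.1: (5.2,-6) -> (19.3,-6) [heading=0, draw]
PU: pen up
FD 9.8: (19.3,-6) -> (29.1,-6) [heading=0, move]
FD 9.5: (29.1,-6) -> (38.6,-6) [heading=0, move]
LT 270: heading 0 -> 270
RT 270: heading 270 -> 0
Final: pos=(38.6,-6), heading=0, 3 segment(s) drawn
Segments drawn: 3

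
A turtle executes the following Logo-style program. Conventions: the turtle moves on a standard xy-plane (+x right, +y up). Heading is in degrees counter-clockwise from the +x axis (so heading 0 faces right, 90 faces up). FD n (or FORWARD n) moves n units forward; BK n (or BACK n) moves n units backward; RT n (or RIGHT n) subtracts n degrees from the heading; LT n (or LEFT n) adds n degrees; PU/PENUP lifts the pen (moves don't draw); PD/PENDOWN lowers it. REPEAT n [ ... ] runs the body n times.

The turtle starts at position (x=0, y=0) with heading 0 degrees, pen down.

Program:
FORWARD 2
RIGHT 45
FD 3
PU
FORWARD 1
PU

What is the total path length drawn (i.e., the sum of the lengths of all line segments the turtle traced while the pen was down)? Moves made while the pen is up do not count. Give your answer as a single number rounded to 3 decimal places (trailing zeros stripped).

Answer: 5

Derivation:
Executing turtle program step by step:
Start: pos=(0,0), heading=0, pen down
FD 2: (0,0) -> (2,0) [heading=0, draw]
RT 45: heading 0 -> 315
FD 3: (2,0) -> (4.121,-2.121) [heading=315, draw]
PU: pen up
FD 1: (4.121,-2.121) -> (4.828,-2.828) [heading=315, move]
PU: pen up
Final: pos=(4.828,-2.828), heading=315, 2 segment(s) drawn

Segment lengths:
  seg 1: (0,0) -> (2,0), length = 2
  seg 2: (2,0) -> (4.121,-2.121), length = 3
Total = 5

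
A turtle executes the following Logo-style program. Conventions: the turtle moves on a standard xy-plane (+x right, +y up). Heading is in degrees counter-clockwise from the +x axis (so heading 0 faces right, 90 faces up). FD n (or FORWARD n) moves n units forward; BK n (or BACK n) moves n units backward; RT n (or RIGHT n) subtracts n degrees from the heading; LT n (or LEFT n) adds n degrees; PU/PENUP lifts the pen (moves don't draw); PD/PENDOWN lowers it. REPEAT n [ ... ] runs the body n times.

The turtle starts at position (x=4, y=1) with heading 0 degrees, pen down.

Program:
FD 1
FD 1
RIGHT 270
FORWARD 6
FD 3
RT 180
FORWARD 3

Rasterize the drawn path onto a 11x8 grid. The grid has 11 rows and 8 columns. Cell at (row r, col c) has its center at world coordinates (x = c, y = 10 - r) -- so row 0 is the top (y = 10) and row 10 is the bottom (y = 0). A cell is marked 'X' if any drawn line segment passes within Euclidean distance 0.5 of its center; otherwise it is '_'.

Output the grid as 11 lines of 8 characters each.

Answer: ______X_
______X_
______X_
______X_
______X_
______X_
______X_
______X_
______X_
____XXX_
________

Derivation:
Segment 0: (4,1) -> (5,1)
Segment 1: (5,1) -> (6,1)
Segment 2: (6,1) -> (6,7)
Segment 3: (6,7) -> (6,10)
Segment 4: (6,10) -> (6,7)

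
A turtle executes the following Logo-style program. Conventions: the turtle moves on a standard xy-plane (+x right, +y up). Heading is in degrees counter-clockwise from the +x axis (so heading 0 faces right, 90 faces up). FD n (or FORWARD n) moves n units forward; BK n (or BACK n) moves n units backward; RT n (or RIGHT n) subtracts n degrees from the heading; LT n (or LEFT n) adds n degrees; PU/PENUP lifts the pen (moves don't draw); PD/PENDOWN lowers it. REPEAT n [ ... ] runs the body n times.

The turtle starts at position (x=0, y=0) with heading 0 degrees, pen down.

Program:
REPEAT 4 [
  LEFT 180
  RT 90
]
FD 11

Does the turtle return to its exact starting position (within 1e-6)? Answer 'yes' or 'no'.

Executing turtle program step by step:
Start: pos=(0,0), heading=0, pen down
REPEAT 4 [
  -- iteration 1/4 --
  LT 180: heading 0 -> 180
  RT 90: heading 180 -> 90
  -- iteration 2/4 --
  LT 180: heading 90 -> 270
  RT 90: heading 270 -> 180
  -- iteration 3/4 --
  LT 180: heading 180 -> 0
  RT 90: heading 0 -> 270
  -- iteration 4/4 --
  LT 180: heading 270 -> 90
  RT 90: heading 90 -> 0
]
FD 11: (0,0) -> (11,0) [heading=0, draw]
Final: pos=(11,0), heading=0, 1 segment(s) drawn

Start position: (0, 0)
Final position: (11, 0)
Distance = 11; >= 1e-6 -> NOT closed

Answer: no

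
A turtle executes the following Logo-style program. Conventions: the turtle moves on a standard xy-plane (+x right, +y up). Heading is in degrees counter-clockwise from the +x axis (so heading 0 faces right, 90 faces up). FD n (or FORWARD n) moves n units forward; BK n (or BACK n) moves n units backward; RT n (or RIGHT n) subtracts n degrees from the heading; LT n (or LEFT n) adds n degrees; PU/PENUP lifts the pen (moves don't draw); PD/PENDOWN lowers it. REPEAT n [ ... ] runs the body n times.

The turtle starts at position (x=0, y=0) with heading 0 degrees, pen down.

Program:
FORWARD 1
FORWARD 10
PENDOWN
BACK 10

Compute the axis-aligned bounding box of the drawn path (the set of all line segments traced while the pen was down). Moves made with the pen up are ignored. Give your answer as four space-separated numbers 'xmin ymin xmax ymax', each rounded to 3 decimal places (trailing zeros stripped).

Executing turtle program step by step:
Start: pos=(0,0), heading=0, pen down
FD 1: (0,0) -> (1,0) [heading=0, draw]
FD 10: (1,0) -> (11,0) [heading=0, draw]
PD: pen down
BK 10: (11,0) -> (1,0) [heading=0, draw]
Final: pos=(1,0), heading=0, 3 segment(s) drawn

Segment endpoints: x in {0, 1, 11}, y in {0}
xmin=0, ymin=0, xmax=11, ymax=0

Answer: 0 0 11 0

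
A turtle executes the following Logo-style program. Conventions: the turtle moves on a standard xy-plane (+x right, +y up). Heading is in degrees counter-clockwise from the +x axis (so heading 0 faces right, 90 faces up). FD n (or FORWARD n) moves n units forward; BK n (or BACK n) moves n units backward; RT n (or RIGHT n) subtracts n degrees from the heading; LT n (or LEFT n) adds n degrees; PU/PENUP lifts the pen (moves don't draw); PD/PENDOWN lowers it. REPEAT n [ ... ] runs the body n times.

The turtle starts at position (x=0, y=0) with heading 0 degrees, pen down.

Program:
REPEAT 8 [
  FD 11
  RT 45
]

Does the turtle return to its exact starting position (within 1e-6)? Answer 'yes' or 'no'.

Answer: yes

Derivation:
Executing turtle program step by step:
Start: pos=(0,0), heading=0, pen down
REPEAT 8 [
  -- iteration 1/8 --
  FD 11: (0,0) -> (11,0) [heading=0, draw]
  RT 45: heading 0 -> 315
  -- iteration 2/8 --
  FD 11: (11,0) -> (18.778,-7.778) [heading=315, draw]
  RT 45: heading 315 -> 270
  -- iteration 3/8 --
  FD 11: (18.778,-7.778) -> (18.778,-18.778) [heading=270, draw]
  RT 45: heading 270 -> 225
  -- iteration 4/8 --
  FD 11: (18.778,-18.778) -> (11,-26.556) [heading=225, draw]
  RT 45: heading 225 -> 180
  -- iteration 5/8 --
  FD 11: (11,-26.556) -> (0,-26.556) [heading=180, draw]
  RT 45: heading 180 -> 135
  -- iteration 6/8 --
  FD 11: (0,-26.556) -> (-7.778,-18.778) [heading=135, draw]
  RT 45: heading 135 -> 90
  -- iteration 7/8 --
  FD 11: (-7.778,-18.778) -> (-7.778,-7.778) [heading=90, draw]
  RT 45: heading 90 -> 45
  -- iteration 8/8 --
  FD 11: (-7.778,-7.778) -> (0,0) [heading=45, draw]
  RT 45: heading 45 -> 0
]
Final: pos=(0,0), heading=0, 8 segment(s) drawn

Start position: (0, 0)
Final position: (0, 0)
Distance = 0; < 1e-6 -> CLOSED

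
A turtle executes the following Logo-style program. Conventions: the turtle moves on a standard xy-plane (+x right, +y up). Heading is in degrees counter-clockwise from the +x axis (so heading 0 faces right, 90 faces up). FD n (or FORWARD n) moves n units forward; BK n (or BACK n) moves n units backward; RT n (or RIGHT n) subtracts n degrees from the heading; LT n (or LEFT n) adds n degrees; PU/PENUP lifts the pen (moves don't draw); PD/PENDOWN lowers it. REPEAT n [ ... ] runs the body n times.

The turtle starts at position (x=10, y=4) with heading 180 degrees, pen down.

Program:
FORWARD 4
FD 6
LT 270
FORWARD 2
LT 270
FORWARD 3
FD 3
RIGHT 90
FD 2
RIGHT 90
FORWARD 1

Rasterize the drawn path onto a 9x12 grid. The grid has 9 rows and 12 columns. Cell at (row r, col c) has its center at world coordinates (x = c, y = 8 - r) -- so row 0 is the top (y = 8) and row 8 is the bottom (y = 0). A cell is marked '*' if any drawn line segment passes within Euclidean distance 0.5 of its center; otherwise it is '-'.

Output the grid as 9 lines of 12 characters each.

Answer: ------------
------------
*******-----
*-----*-----
***********-
------------
------------
------------
------------

Derivation:
Segment 0: (10,4) -> (6,4)
Segment 1: (6,4) -> (0,4)
Segment 2: (0,4) -> (0,6)
Segment 3: (0,6) -> (3,6)
Segment 4: (3,6) -> (6,6)
Segment 5: (6,6) -> (6,4)
Segment 6: (6,4) -> (5,4)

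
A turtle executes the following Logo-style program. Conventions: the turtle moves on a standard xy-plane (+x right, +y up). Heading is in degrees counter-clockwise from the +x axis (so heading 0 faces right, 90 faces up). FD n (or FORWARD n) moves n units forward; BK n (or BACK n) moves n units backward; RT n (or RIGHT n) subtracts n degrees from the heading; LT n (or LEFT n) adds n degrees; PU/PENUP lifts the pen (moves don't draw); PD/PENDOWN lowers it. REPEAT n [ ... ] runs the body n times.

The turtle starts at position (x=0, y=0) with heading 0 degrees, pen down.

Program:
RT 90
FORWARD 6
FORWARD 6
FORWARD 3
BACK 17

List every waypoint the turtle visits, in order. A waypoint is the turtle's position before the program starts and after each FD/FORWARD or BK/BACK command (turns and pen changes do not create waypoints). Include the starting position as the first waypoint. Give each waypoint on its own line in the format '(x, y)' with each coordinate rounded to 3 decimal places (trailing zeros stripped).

Answer: (0, 0)
(0, -6)
(0, -12)
(0, -15)
(0, 2)

Derivation:
Executing turtle program step by step:
Start: pos=(0,0), heading=0, pen down
RT 90: heading 0 -> 270
FD 6: (0,0) -> (0,-6) [heading=270, draw]
FD 6: (0,-6) -> (0,-12) [heading=270, draw]
FD 3: (0,-12) -> (0,-15) [heading=270, draw]
BK 17: (0,-15) -> (0,2) [heading=270, draw]
Final: pos=(0,2), heading=270, 4 segment(s) drawn
Waypoints (5 total):
(0, 0)
(0, -6)
(0, -12)
(0, -15)
(0, 2)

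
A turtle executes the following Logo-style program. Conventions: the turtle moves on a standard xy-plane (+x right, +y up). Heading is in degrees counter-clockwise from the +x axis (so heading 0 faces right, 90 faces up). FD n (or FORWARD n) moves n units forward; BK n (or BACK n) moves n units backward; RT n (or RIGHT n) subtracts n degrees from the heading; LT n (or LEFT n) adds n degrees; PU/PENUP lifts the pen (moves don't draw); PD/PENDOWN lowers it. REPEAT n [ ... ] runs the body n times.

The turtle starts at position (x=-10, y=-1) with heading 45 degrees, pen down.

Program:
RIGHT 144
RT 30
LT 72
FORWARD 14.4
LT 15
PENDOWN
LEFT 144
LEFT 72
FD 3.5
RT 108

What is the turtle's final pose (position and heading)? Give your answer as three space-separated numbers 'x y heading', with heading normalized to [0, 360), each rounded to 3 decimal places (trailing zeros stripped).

Answer: -5.638 -12.711 66

Derivation:
Executing turtle program step by step:
Start: pos=(-10,-1), heading=45, pen down
RT 144: heading 45 -> 261
RT 30: heading 261 -> 231
LT 72: heading 231 -> 303
FD 14.4: (-10,-1) -> (-2.157,-13.077) [heading=303, draw]
LT 15: heading 303 -> 318
PD: pen down
LT 144: heading 318 -> 102
LT 72: heading 102 -> 174
FD 3.5: (-2.157,-13.077) -> (-5.638,-12.711) [heading=174, draw]
RT 108: heading 174 -> 66
Final: pos=(-5.638,-12.711), heading=66, 2 segment(s) drawn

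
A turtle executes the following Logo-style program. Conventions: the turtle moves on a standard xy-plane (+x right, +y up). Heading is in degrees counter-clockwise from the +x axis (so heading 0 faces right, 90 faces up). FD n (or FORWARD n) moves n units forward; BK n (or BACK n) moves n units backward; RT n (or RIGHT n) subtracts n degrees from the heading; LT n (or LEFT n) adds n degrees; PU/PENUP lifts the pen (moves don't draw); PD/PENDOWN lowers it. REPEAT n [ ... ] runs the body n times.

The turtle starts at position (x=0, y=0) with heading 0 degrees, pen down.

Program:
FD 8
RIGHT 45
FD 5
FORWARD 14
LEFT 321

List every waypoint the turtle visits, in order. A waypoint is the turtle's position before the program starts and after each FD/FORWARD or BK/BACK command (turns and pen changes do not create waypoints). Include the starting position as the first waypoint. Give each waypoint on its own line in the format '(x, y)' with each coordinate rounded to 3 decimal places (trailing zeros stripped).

Answer: (0, 0)
(8, 0)
(11.536, -3.536)
(21.435, -13.435)

Derivation:
Executing turtle program step by step:
Start: pos=(0,0), heading=0, pen down
FD 8: (0,0) -> (8,0) [heading=0, draw]
RT 45: heading 0 -> 315
FD 5: (8,0) -> (11.536,-3.536) [heading=315, draw]
FD 14: (11.536,-3.536) -> (21.435,-13.435) [heading=315, draw]
LT 321: heading 315 -> 276
Final: pos=(21.435,-13.435), heading=276, 3 segment(s) drawn
Waypoints (4 total):
(0, 0)
(8, 0)
(11.536, -3.536)
(21.435, -13.435)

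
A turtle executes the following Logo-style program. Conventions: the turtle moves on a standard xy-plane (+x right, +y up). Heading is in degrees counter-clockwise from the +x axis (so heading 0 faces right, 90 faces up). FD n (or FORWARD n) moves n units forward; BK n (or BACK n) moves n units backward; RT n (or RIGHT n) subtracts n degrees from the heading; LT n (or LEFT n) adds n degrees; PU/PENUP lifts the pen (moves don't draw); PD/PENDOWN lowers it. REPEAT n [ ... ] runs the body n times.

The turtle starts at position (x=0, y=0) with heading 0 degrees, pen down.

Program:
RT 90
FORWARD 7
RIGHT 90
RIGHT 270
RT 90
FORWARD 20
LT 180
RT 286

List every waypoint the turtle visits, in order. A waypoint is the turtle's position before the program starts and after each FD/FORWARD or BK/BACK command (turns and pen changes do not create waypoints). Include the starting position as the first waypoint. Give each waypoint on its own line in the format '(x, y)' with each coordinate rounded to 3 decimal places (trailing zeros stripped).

Executing turtle program step by step:
Start: pos=(0,0), heading=0, pen down
RT 90: heading 0 -> 270
FD 7: (0,0) -> (0,-7) [heading=270, draw]
RT 90: heading 270 -> 180
RT 270: heading 180 -> 270
RT 90: heading 270 -> 180
FD 20: (0,-7) -> (-20,-7) [heading=180, draw]
LT 180: heading 180 -> 0
RT 286: heading 0 -> 74
Final: pos=(-20,-7), heading=74, 2 segment(s) drawn
Waypoints (3 total):
(0, 0)
(0, -7)
(-20, -7)

Answer: (0, 0)
(0, -7)
(-20, -7)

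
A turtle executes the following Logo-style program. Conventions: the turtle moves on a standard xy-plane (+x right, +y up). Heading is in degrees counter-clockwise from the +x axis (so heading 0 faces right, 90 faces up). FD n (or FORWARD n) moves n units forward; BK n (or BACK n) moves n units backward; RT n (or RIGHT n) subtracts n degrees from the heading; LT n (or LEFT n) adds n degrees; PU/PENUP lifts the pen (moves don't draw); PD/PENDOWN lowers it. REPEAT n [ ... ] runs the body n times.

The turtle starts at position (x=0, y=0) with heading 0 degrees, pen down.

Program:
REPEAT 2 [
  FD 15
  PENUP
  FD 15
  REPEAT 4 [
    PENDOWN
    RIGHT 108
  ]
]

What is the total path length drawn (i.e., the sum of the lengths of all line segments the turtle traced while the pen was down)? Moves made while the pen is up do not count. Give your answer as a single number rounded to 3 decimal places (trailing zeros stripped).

Executing turtle program step by step:
Start: pos=(0,0), heading=0, pen down
REPEAT 2 [
  -- iteration 1/2 --
  FD 15: (0,0) -> (15,0) [heading=0, draw]
  PU: pen up
  FD 15: (15,0) -> (30,0) [heading=0, move]
  REPEAT 4 [
    -- iteration 1/4 --
    PD: pen down
    RT 108: heading 0 -> 252
    -- iteration 2/4 --
    PD: pen down
    RT 108: heading 252 -> 144
    -- iteration 3/4 --
    PD: pen down
    RT 108: heading 144 -> 36
    -- iteration 4/4 --
    PD: pen down
    RT 108: heading 36 -> 288
  ]
  -- iteration 2/2 --
  FD 15: (30,0) -> (34.635,-14.266) [heading=288, draw]
  PU: pen up
  FD 15: (34.635,-14.266) -> (39.271,-28.532) [heading=288, move]
  REPEAT 4 [
    -- iteration 1/4 --
    PD: pen down
    RT 108: heading 288 -> 180
    -- iteration 2/4 --
    PD: pen down
    RT 108: heading 180 -> 72
    -- iteration 3/4 --
    PD: pen down
    RT 108: heading 72 -> 324
    -- iteration 4/4 --
    PD: pen down
    RT 108: heading 324 -> 216
  ]
]
Final: pos=(39.271,-28.532), heading=216, 2 segment(s) drawn

Segment lengths:
  seg 1: (0,0) -> (15,0), length = 15
  seg 2: (30,0) -> (34.635,-14.266), length = 15
Total = 30

Answer: 30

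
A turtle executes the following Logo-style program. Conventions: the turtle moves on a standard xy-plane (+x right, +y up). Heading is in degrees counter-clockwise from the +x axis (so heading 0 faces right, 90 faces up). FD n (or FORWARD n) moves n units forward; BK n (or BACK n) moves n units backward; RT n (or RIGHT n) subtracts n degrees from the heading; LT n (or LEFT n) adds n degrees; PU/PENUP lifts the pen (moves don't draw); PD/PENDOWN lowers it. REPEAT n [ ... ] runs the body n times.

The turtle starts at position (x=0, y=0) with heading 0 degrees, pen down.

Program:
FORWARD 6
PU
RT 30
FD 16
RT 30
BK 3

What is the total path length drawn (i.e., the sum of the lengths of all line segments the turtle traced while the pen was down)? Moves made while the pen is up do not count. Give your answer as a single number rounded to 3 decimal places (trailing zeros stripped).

Answer: 6

Derivation:
Executing turtle program step by step:
Start: pos=(0,0), heading=0, pen down
FD 6: (0,0) -> (6,0) [heading=0, draw]
PU: pen up
RT 30: heading 0 -> 330
FD 16: (6,0) -> (19.856,-8) [heading=330, move]
RT 30: heading 330 -> 300
BK 3: (19.856,-8) -> (18.356,-5.402) [heading=300, move]
Final: pos=(18.356,-5.402), heading=300, 1 segment(s) drawn

Segment lengths:
  seg 1: (0,0) -> (6,0), length = 6
Total = 6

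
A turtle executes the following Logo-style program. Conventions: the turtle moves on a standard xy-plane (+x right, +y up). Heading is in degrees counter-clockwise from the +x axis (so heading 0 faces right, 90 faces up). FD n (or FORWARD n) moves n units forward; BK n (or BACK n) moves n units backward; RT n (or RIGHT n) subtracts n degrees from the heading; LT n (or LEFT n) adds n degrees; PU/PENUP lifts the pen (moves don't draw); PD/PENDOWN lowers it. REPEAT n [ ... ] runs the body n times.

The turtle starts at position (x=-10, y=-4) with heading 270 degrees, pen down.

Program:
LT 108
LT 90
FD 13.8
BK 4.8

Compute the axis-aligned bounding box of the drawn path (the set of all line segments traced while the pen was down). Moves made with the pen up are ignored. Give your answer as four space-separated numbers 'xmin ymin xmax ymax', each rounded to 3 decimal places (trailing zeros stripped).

Executing turtle program step by step:
Start: pos=(-10,-4), heading=270, pen down
LT 108: heading 270 -> 18
LT 90: heading 18 -> 108
FD 13.8: (-10,-4) -> (-14.264,9.125) [heading=108, draw]
BK 4.8: (-14.264,9.125) -> (-12.781,4.56) [heading=108, draw]
Final: pos=(-12.781,4.56), heading=108, 2 segment(s) drawn

Segment endpoints: x in {-14.264, -12.781, -10}, y in {-4, 4.56, 9.125}
xmin=-14.264, ymin=-4, xmax=-10, ymax=9.125

Answer: -14.264 -4 -10 9.125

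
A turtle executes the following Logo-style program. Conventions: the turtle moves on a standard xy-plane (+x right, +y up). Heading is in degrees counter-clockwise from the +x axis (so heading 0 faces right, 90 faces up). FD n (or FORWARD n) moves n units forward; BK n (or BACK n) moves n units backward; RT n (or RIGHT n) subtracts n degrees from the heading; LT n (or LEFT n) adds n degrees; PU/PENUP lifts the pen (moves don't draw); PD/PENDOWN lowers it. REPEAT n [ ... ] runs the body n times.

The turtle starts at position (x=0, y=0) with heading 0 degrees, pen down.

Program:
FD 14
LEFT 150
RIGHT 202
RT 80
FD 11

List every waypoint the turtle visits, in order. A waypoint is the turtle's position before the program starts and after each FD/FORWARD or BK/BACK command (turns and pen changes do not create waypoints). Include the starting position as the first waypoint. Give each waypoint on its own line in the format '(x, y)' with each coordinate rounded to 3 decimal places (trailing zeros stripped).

Answer: (0, 0)
(14, 0)
(6.64, -8.175)

Derivation:
Executing turtle program step by step:
Start: pos=(0,0), heading=0, pen down
FD 14: (0,0) -> (14,0) [heading=0, draw]
LT 150: heading 0 -> 150
RT 202: heading 150 -> 308
RT 80: heading 308 -> 228
FD 11: (14,0) -> (6.64,-8.175) [heading=228, draw]
Final: pos=(6.64,-8.175), heading=228, 2 segment(s) drawn
Waypoints (3 total):
(0, 0)
(14, 0)
(6.64, -8.175)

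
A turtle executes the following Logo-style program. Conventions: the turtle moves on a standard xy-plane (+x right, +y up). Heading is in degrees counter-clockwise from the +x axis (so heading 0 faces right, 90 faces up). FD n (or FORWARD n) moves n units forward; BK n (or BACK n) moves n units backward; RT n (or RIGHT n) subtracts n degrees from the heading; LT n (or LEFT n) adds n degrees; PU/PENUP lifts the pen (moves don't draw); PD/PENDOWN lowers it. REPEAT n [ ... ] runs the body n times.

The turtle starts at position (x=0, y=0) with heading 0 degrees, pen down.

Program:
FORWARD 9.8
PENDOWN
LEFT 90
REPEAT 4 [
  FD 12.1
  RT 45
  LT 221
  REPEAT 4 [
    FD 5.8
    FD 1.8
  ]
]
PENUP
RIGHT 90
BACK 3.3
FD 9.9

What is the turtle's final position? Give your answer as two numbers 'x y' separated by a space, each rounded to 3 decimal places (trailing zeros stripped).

Executing turtle program step by step:
Start: pos=(0,0), heading=0, pen down
FD 9.8: (0,0) -> (9.8,0) [heading=0, draw]
PD: pen down
LT 90: heading 0 -> 90
REPEAT 4 [
  -- iteration 1/4 --
  FD 12.1: (9.8,0) -> (9.8,12.1) [heading=90, draw]
  RT 45: heading 90 -> 45
  LT 221: heading 45 -> 266
  REPEAT 4 [
    -- iteration 1/4 --
    FD 5.8: (9.8,12.1) -> (9.395,6.314) [heading=266, draw]
    FD 1.8: (9.395,6.314) -> (9.27,4.519) [heading=266, draw]
    -- iteration 2/4 --
    FD 5.8: (9.27,4.519) -> (8.865,-1.267) [heading=266, draw]
    FD 1.8: (8.865,-1.267) -> (8.74,-3.063) [heading=266, draw]
    -- iteration 3/4 --
    FD 5.8: (8.74,-3.063) -> (8.335,-8.849) [heading=266, draw]
    FD 1.8: (8.335,-8.849) -> (8.21,-10.644) [heading=266, draw]
    -- iteration 4/4 --
    FD 5.8: (8.21,-10.644) -> (7.805,-16.43) [heading=266, draw]
    FD 1.8: (7.805,-16.43) -> (7.679,-18.226) [heading=266, draw]
  ]
  -- iteration 2/4 --
  FD 12.1: (7.679,-18.226) -> (6.835,-30.296) [heading=266, draw]
  RT 45: heading 266 -> 221
  LT 221: heading 221 -> 82
  REPEAT 4 [
    -- iteration 1/4 --
    FD 5.8: (6.835,-30.296) -> (7.643,-24.553) [heading=82, draw]
    FD 1.8: (7.643,-24.553) -> (7.893,-22.77) [heading=82, draw]
    -- iteration 2/4 --
    FD 5.8: (7.893,-22.77) -> (8.7,-17.027) [heading=82, draw]
    FD 1.8: (8.7,-17.027) -> (8.951,-15.244) [heading=82, draw]
    -- iteration 3/4 --
    FD 5.8: (8.951,-15.244) -> (9.758,-9.501) [heading=82, draw]
    FD 1.8: (9.758,-9.501) -> (10.008,-7.718) [heading=82, draw]
    -- iteration 4/4 --
    FD 5.8: (10.008,-7.718) -> (10.816,-1.975) [heading=82, draw]
    FD 1.8: (10.816,-1.975) -> (11.066,-0.192) [heading=82, draw]
  ]
  -- iteration 3/4 --
  FD 12.1: (11.066,-0.192) -> (12.75,11.79) [heading=82, draw]
  RT 45: heading 82 -> 37
  LT 221: heading 37 -> 258
  REPEAT 4 [
    -- iteration 1/4 --
    FD 5.8: (12.75,11.79) -> (11.544,6.117) [heading=258, draw]
    FD 1.8: (11.544,6.117) -> (11.17,4.356) [heading=258, draw]
    -- iteration 2/4 --
    FD 5.8: (11.17,4.356) -> (9.964,-1.317) [heading=258, draw]
    FD 1.8: (9.964,-1.317) -> (9.59,-3.078) [heading=258, draw]
    -- iteration 3/4 --
    FD 5.8: (9.59,-3.078) -> (8.384,-8.751) [heading=258, draw]
    FD 1.8: (8.384,-8.751) -> (8.01,-10.512) [heading=258, draw]
    -- iteration 4/4 --
    FD 5.8: (8.01,-10.512) -> (6.804,-16.185) [heading=258, draw]
    FD 1.8: (6.804,-16.185) -> (6.43,-17.946) [heading=258, draw]
  ]
  -- iteration 4/4 --
  FD 12.1: (6.43,-17.946) -> (3.914,-29.781) [heading=258, draw]
  RT 45: heading 258 -> 213
  LT 221: heading 213 -> 74
  REPEAT 4 [
    -- iteration 1/4 --
    FD 5.8: (3.914,-29.781) -> (5.513,-24.206) [heading=74, draw]
    FD 1.8: (5.513,-24.206) -> (6.009,-22.476) [heading=74, draw]
    -- iteration 2/4 --
    FD 5.8: (6.009,-22.476) -> (7.608,-16.9) [heading=74, draw]
    FD 1.8: (7.608,-16.9) -> (8.104,-15.17) [heading=74, draw]
    -- iteration 3/4 --
    FD 5.8: (8.104,-15.17) -> (9.702,-9.595) [heading=74, draw]
    FD 1.8: (9.702,-9.595) -> (10.198,-7.865) [heading=74, draw]
    -- iteration 4/4 --
    FD 5.8: (10.198,-7.865) -> (11.797,-2.289) [heading=74, draw]
    FD 1.8: (11.797,-2.289) -> (12.293,-0.559) [heading=74, draw]
  ]
]
PU: pen up
RT 90: heading 74 -> 344
BK 3.3: (12.293,-0.559) -> (9.121,0.351) [heading=344, move]
FD 9.9: (9.121,0.351) -> (18.638,-2.378) [heading=344, move]
Final: pos=(18.638,-2.378), heading=344, 37 segment(s) drawn

Answer: 18.638 -2.378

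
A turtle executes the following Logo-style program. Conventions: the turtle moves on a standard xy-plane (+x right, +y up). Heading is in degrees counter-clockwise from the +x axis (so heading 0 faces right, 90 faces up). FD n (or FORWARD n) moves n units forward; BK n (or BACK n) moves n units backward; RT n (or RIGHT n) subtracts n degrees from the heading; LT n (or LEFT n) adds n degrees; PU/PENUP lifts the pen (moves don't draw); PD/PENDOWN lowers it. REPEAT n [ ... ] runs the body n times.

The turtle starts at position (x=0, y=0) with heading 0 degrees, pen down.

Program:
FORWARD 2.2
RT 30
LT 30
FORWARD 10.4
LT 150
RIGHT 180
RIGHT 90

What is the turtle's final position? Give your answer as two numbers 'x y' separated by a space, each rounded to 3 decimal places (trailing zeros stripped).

Answer: 12.6 0

Derivation:
Executing turtle program step by step:
Start: pos=(0,0), heading=0, pen down
FD 2.2: (0,0) -> (2.2,0) [heading=0, draw]
RT 30: heading 0 -> 330
LT 30: heading 330 -> 0
FD 10.4: (2.2,0) -> (12.6,0) [heading=0, draw]
LT 150: heading 0 -> 150
RT 180: heading 150 -> 330
RT 90: heading 330 -> 240
Final: pos=(12.6,0), heading=240, 2 segment(s) drawn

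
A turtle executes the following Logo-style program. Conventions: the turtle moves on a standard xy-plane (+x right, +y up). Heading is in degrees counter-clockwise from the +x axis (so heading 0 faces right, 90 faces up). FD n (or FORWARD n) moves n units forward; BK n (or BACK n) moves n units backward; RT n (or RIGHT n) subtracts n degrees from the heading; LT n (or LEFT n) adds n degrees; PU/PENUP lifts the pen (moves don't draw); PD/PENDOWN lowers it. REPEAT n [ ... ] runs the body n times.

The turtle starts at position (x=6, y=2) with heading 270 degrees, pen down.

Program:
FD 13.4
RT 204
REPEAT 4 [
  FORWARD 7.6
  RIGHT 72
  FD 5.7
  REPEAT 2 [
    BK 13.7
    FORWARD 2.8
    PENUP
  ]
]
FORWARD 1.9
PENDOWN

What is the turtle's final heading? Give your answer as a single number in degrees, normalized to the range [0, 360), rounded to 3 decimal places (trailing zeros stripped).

Executing turtle program step by step:
Start: pos=(6,2), heading=270, pen down
FD 13.4: (6,2) -> (6,-11.4) [heading=270, draw]
RT 204: heading 270 -> 66
REPEAT 4 [
  -- iteration 1/4 --
  FD 7.6: (6,-11.4) -> (9.091,-4.457) [heading=66, draw]
  RT 72: heading 66 -> 354
  FD 5.7: (9.091,-4.457) -> (14.76,-5.053) [heading=354, draw]
  REPEAT 2 [
    -- iteration 1/2 --
    BK 13.7: (14.76,-5.053) -> (1.135,-3.621) [heading=354, draw]
    FD 2.8: (1.135,-3.621) -> (3.92,-3.914) [heading=354, draw]
    PU: pen up
    -- iteration 2/2 --
    BK 13.7: (3.92,-3.914) -> (-9.705,-2.481) [heading=354, move]
    FD 2.8: (-9.705,-2.481) -> (-6.921,-2.774) [heading=354, move]
    PU: pen up
  ]
  -- iteration 2/4 --
  FD 7.6: (-6.921,-2.774) -> (0.638,-3.569) [heading=354, move]
  RT 72: heading 354 -> 282
  FD 5.7: (0.638,-3.569) -> (1.823,-9.144) [heading=282, move]
  REPEAT 2 [
    -- iteration 1/2 --
    BK 13.7: (1.823,-9.144) -> (-1.026,4.257) [heading=282, move]
    FD 2.8: (-1.026,4.257) -> (-0.443,1.518) [heading=282, move]
    PU: pen up
    -- iteration 2/2 --
    BK 13.7: (-0.443,1.518) -> (-3.292,14.918) [heading=282, move]
    FD 2.8: (-3.292,14.918) -> (-2.71,12.18) [heading=282, move]
    PU: pen up
  ]
  -- iteration 3/4 --
  FD 7.6: (-2.71,12.18) -> (-1.129,4.746) [heading=282, move]
  RT 72: heading 282 -> 210
  FD 5.7: (-1.129,4.746) -> (-6.066,1.896) [heading=210, move]
  REPEAT 2 [
    -- iteration 1/2 --
    BK 13.7: (-6.066,1.896) -> (5.799,8.746) [heading=210, move]
    FD 2.8: (5.799,8.746) -> (3.374,7.346) [heading=210, move]
    PU: pen up
    -- iteration 2/2 --
    BK 13.7: (3.374,7.346) -> (15.238,14.196) [heading=210, move]
    FD 2.8: (15.238,14.196) -> (12.814,12.796) [heading=210, move]
    PU: pen up
  ]
  -- iteration 4/4 --
  FD 7.6: (12.814,12.796) -> (6.232,8.996) [heading=210, move]
  RT 72: heading 210 -> 138
  FD 5.7: (6.232,8.996) -> (1.996,12.81) [heading=138, move]
  REPEAT 2 [
    -- iteration 1/2 --
    BK 13.7: (1.996,12.81) -> (12.177,3.643) [heading=138, move]
    FD 2.8: (12.177,3.643) -> (10.096,5.516) [heading=138, move]
    PU: pen up
    -- iteration 2/2 --
    BK 13.7: (10.096,5.516) -> (20.277,-3.651) [heading=138, move]
    FD 2.8: (20.277,-3.651) -> (18.196,-1.777) [heading=138, move]
    PU: pen up
  ]
]
FD 1.9: (18.196,-1.777) -> (16.784,-0.506) [heading=138, move]
PD: pen down
Final: pos=(16.784,-0.506), heading=138, 5 segment(s) drawn

Answer: 138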